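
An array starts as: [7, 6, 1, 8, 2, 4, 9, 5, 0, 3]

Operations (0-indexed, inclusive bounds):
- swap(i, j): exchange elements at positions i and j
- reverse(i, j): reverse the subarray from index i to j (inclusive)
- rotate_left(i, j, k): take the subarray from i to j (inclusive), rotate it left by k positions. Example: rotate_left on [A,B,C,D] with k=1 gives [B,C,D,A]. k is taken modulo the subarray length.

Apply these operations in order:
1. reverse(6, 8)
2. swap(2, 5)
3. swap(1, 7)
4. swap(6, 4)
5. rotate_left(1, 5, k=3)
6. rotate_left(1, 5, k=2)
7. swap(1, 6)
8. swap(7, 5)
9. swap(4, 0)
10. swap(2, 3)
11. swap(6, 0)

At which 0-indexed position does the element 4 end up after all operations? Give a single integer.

Answer: 3

Derivation:
After 1 (reverse(6, 8)): [7, 6, 1, 8, 2, 4, 0, 5, 9, 3]
After 2 (swap(2, 5)): [7, 6, 4, 8, 2, 1, 0, 5, 9, 3]
After 3 (swap(1, 7)): [7, 5, 4, 8, 2, 1, 0, 6, 9, 3]
After 4 (swap(6, 4)): [7, 5, 4, 8, 0, 1, 2, 6, 9, 3]
After 5 (rotate_left(1, 5, k=3)): [7, 0, 1, 5, 4, 8, 2, 6, 9, 3]
After 6 (rotate_left(1, 5, k=2)): [7, 5, 4, 8, 0, 1, 2, 6, 9, 3]
After 7 (swap(1, 6)): [7, 2, 4, 8, 0, 1, 5, 6, 9, 3]
After 8 (swap(7, 5)): [7, 2, 4, 8, 0, 6, 5, 1, 9, 3]
After 9 (swap(4, 0)): [0, 2, 4, 8, 7, 6, 5, 1, 9, 3]
After 10 (swap(2, 3)): [0, 2, 8, 4, 7, 6, 5, 1, 9, 3]
After 11 (swap(6, 0)): [5, 2, 8, 4, 7, 6, 0, 1, 9, 3]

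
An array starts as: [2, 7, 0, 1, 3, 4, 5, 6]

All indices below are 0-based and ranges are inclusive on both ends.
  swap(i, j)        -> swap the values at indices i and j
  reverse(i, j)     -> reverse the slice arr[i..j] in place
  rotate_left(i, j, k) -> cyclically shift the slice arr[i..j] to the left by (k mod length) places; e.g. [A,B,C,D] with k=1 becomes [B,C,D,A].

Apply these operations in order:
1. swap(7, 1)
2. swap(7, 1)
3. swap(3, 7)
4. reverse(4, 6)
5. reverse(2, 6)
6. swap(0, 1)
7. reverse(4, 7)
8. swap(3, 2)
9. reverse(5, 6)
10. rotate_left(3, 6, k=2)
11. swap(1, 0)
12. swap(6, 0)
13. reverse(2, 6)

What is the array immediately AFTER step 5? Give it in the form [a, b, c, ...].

Answer: [2, 7, 3, 4, 5, 6, 0, 1]

Derivation:
After 1 (swap(7, 1)): [2, 6, 0, 1, 3, 4, 5, 7]
After 2 (swap(7, 1)): [2, 7, 0, 1, 3, 4, 5, 6]
After 3 (swap(3, 7)): [2, 7, 0, 6, 3, 4, 5, 1]
After 4 (reverse(4, 6)): [2, 7, 0, 6, 5, 4, 3, 1]
After 5 (reverse(2, 6)): [2, 7, 3, 4, 5, 6, 0, 1]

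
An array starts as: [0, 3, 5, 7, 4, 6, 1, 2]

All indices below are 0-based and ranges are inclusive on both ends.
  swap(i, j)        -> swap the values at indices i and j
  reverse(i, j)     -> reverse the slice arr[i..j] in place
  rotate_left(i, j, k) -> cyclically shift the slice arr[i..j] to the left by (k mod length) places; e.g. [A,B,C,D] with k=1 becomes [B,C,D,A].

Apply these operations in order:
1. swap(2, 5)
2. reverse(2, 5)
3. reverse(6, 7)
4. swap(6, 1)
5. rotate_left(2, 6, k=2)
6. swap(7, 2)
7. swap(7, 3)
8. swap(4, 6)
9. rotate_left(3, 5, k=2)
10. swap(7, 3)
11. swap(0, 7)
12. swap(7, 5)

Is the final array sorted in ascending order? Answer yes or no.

After 1 (swap(2, 5)): [0, 3, 6, 7, 4, 5, 1, 2]
After 2 (reverse(2, 5)): [0, 3, 5, 4, 7, 6, 1, 2]
After 3 (reverse(6, 7)): [0, 3, 5, 4, 7, 6, 2, 1]
After 4 (swap(6, 1)): [0, 2, 5, 4, 7, 6, 3, 1]
After 5 (rotate_left(2, 6, k=2)): [0, 2, 7, 6, 3, 5, 4, 1]
After 6 (swap(7, 2)): [0, 2, 1, 6, 3, 5, 4, 7]
After 7 (swap(7, 3)): [0, 2, 1, 7, 3, 5, 4, 6]
After 8 (swap(4, 6)): [0, 2, 1, 7, 4, 5, 3, 6]
After 9 (rotate_left(3, 5, k=2)): [0, 2, 1, 5, 7, 4, 3, 6]
After 10 (swap(7, 3)): [0, 2, 1, 6, 7, 4, 3, 5]
After 11 (swap(0, 7)): [5, 2, 1, 6, 7, 4, 3, 0]
After 12 (swap(7, 5)): [5, 2, 1, 6, 7, 0, 3, 4]

Answer: no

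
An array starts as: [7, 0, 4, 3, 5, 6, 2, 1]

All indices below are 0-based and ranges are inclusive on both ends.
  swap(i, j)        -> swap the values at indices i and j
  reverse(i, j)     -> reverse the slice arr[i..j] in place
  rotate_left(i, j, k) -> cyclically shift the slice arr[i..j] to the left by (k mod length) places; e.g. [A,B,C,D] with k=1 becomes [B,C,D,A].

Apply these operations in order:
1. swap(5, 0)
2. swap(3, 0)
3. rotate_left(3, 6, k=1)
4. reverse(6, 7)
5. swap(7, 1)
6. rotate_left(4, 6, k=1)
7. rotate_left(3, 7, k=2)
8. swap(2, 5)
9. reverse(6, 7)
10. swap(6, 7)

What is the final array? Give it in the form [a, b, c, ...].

After 1 (swap(5, 0)): [6, 0, 4, 3, 5, 7, 2, 1]
After 2 (swap(3, 0)): [3, 0, 4, 6, 5, 7, 2, 1]
After 3 (rotate_left(3, 6, k=1)): [3, 0, 4, 5, 7, 2, 6, 1]
After 4 (reverse(6, 7)): [3, 0, 4, 5, 7, 2, 1, 6]
After 5 (swap(7, 1)): [3, 6, 4, 5, 7, 2, 1, 0]
After 6 (rotate_left(4, 6, k=1)): [3, 6, 4, 5, 2, 1, 7, 0]
After 7 (rotate_left(3, 7, k=2)): [3, 6, 4, 1, 7, 0, 5, 2]
After 8 (swap(2, 5)): [3, 6, 0, 1, 7, 4, 5, 2]
After 9 (reverse(6, 7)): [3, 6, 0, 1, 7, 4, 2, 5]
After 10 (swap(6, 7)): [3, 6, 0, 1, 7, 4, 5, 2]

Answer: [3, 6, 0, 1, 7, 4, 5, 2]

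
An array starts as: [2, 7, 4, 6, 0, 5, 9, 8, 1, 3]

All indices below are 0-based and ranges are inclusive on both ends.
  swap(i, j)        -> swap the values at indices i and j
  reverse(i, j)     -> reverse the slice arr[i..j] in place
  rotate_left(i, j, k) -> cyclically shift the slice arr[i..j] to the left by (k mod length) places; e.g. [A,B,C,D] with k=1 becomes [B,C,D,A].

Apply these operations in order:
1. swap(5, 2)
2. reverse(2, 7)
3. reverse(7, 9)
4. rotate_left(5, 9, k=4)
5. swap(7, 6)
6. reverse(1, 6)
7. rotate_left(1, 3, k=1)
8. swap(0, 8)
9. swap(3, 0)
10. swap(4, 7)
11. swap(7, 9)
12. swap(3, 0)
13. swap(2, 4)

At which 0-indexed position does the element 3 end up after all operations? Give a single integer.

After 1 (swap(5, 2)): [2, 7, 5, 6, 0, 4, 9, 8, 1, 3]
After 2 (reverse(2, 7)): [2, 7, 8, 9, 4, 0, 6, 5, 1, 3]
After 3 (reverse(7, 9)): [2, 7, 8, 9, 4, 0, 6, 3, 1, 5]
After 4 (rotate_left(5, 9, k=4)): [2, 7, 8, 9, 4, 5, 0, 6, 3, 1]
After 5 (swap(7, 6)): [2, 7, 8, 9, 4, 5, 6, 0, 3, 1]
After 6 (reverse(1, 6)): [2, 6, 5, 4, 9, 8, 7, 0, 3, 1]
After 7 (rotate_left(1, 3, k=1)): [2, 5, 4, 6, 9, 8, 7, 0, 3, 1]
After 8 (swap(0, 8)): [3, 5, 4, 6, 9, 8, 7, 0, 2, 1]
After 9 (swap(3, 0)): [6, 5, 4, 3, 9, 8, 7, 0, 2, 1]
After 10 (swap(4, 7)): [6, 5, 4, 3, 0, 8, 7, 9, 2, 1]
After 11 (swap(7, 9)): [6, 5, 4, 3, 0, 8, 7, 1, 2, 9]
After 12 (swap(3, 0)): [3, 5, 4, 6, 0, 8, 7, 1, 2, 9]
After 13 (swap(2, 4)): [3, 5, 0, 6, 4, 8, 7, 1, 2, 9]

Answer: 0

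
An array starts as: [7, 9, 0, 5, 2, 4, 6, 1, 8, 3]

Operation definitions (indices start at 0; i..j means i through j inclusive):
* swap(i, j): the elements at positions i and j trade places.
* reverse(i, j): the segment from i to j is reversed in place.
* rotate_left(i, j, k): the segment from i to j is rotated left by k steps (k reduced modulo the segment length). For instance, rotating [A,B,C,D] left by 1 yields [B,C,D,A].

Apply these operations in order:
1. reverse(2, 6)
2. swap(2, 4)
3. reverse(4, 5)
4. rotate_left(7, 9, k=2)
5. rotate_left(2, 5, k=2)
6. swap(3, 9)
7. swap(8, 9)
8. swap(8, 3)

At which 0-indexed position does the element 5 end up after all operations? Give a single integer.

Answer: 2

Derivation:
After 1 (reverse(2, 6)): [7, 9, 6, 4, 2, 5, 0, 1, 8, 3]
After 2 (swap(2, 4)): [7, 9, 2, 4, 6, 5, 0, 1, 8, 3]
After 3 (reverse(4, 5)): [7, 9, 2, 4, 5, 6, 0, 1, 8, 3]
After 4 (rotate_left(7, 9, k=2)): [7, 9, 2, 4, 5, 6, 0, 3, 1, 8]
After 5 (rotate_left(2, 5, k=2)): [7, 9, 5, 6, 2, 4, 0, 3, 1, 8]
After 6 (swap(3, 9)): [7, 9, 5, 8, 2, 4, 0, 3, 1, 6]
After 7 (swap(8, 9)): [7, 9, 5, 8, 2, 4, 0, 3, 6, 1]
After 8 (swap(8, 3)): [7, 9, 5, 6, 2, 4, 0, 3, 8, 1]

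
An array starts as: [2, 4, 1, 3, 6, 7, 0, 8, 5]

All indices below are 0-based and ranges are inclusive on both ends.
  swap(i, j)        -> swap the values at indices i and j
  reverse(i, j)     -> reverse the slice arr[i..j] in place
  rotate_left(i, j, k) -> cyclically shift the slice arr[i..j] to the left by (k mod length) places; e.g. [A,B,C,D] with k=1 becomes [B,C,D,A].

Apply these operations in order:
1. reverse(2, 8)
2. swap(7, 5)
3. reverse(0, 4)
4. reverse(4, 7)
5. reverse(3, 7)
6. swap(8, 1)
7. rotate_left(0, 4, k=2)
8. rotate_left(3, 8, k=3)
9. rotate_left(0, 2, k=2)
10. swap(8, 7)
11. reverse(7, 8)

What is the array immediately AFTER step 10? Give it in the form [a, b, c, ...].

Answer: [3, 5, 2, 7, 4, 8, 0, 6, 1]

Derivation:
After 1 (reverse(2, 8)): [2, 4, 5, 8, 0, 7, 6, 3, 1]
After 2 (swap(7, 5)): [2, 4, 5, 8, 0, 3, 6, 7, 1]
After 3 (reverse(0, 4)): [0, 8, 5, 4, 2, 3, 6, 7, 1]
After 4 (reverse(4, 7)): [0, 8, 5, 4, 7, 6, 3, 2, 1]
After 5 (reverse(3, 7)): [0, 8, 5, 2, 3, 6, 7, 4, 1]
After 6 (swap(8, 1)): [0, 1, 5, 2, 3, 6, 7, 4, 8]
After 7 (rotate_left(0, 4, k=2)): [5, 2, 3, 0, 1, 6, 7, 4, 8]
After 8 (rotate_left(3, 8, k=3)): [5, 2, 3, 7, 4, 8, 0, 1, 6]
After 9 (rotate_left(0, 2, k=2)): [3, 5, 2, 7, 4, 8, 0, 1, 6]
After 10 (swap(8, 7)): [3, 5, 2, 7, 4, 8, 0, 6, 1]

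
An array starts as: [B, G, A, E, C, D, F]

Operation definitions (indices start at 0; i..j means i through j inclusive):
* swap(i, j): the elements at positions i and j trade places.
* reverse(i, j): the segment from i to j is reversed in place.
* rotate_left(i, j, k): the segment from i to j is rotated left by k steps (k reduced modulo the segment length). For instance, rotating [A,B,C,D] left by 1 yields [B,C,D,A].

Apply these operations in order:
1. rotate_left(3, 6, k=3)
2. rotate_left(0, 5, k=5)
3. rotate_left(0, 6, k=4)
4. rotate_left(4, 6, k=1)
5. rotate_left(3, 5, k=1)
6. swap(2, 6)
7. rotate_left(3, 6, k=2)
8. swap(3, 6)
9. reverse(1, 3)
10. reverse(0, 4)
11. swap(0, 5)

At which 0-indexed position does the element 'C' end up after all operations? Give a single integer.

After 1 (rotate_left(3, 6, k=3)): [B, G, A, F, E, C, D]
After 2 (rotate_left(0, 5, k=5)): [C, B, G, A, F, E, D]
After 3 (rotate_left(0, 6, k=4)): [F, E, D, C, B, G, A]
After 4 (rotate_left(4, 6, k=1)): [F, E, D, C, G, A, B]
After 5 (rotate_left(3, 5, k=1)): [F, E, D, G, A, C, B]
After 6 (swap(2, 6)): [F, E, B, G, A, C, D]
After 7 (rotate_left(3, 6, k=2)): [F, E, B, C, D, G, A]
After 8 (swap(3, 6)): [F, E, B, A, D, G, C]
After 9 (reverse(1, 3)): [F, A, B, E, D, G, C]
After 10 (reverse(0, 4)): [D, E, B, A, F, G, C]
After 11 (swap(0, 5)): [G, E, B, A, F, D, C]

Answer: 6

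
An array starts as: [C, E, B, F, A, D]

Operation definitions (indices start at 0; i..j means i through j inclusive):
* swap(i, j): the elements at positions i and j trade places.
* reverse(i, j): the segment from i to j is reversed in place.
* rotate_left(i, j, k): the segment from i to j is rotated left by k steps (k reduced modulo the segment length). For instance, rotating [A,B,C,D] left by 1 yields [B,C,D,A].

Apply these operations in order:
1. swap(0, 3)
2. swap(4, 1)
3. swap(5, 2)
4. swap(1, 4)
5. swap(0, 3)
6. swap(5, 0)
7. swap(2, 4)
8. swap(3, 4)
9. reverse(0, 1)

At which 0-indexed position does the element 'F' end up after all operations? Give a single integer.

After 1 (swap(0, 3)): [F, E, B, C, A, D]
After 2 (swap(4, 1)): [F, A, B, C, E, D]
After 3 (swap(5, 2)): [F, A, D, C, E, B]
After 4 (swap(1, 4)): [F, E, D, C, A, B]
After 5 (swap(0, 3)): [C, E, D, F, A, B]
After 6 (swap(5, 0)): [B, E, D, F, A, C]
After 7 (swap(2, 4)): [B, E, A, F, D, C]
After 8 (swap(3, 4)): [B, E, A, D, F, C]
After 9 (reverse(0, 1)): [E, B, A, D, F, C]

Answer: 4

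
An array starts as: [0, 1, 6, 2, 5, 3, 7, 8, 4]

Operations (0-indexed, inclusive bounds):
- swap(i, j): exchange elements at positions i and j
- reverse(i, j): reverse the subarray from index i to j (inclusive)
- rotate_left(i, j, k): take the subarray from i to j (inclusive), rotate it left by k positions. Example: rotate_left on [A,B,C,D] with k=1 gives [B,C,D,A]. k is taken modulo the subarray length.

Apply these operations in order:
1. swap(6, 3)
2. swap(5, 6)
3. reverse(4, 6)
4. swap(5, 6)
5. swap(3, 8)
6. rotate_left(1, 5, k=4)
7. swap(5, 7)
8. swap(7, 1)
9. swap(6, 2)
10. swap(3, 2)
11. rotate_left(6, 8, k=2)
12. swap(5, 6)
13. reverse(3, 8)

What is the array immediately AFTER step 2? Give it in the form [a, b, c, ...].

After 1 (swap(6, 3)): [0, 1, 6, 7, 5, 3, 2, 8, 4]
After 2 (swap(5, 6)): [0, 1, 6, 7, 5, 2, 3, 8, 4]

Answer: [0, 1, 6, 7, 5, 2, 3, 8, 4]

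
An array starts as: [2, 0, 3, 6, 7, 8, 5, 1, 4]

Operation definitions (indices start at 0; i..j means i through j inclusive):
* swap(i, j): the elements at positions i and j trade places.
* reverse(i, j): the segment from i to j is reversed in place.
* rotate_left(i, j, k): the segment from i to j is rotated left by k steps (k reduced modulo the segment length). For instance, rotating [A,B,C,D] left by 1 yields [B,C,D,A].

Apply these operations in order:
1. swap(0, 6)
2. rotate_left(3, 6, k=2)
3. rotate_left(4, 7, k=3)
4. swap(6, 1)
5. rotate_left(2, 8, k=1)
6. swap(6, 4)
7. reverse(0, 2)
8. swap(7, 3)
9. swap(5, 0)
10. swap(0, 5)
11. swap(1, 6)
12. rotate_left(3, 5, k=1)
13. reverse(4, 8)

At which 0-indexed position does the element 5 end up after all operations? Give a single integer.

After 1 (swap(0, 6)): [5, 0, 3, 6, 7, 8, 2, 1, 4]
After 2 (rotate_left(3, 6, k=2)): [5, 0, 3, 8, 2, 6, 7, 1, 4]
After 3 (rotate_left(4, 7, k=3)): [5, 0, 3, 8, 1, 2, 6, 7, 4]
After 4 (swap(6, 1)): [5, 6, 3, 8, 1, 2, 0, 7, 4]
After 5 (rotate_left(2, 8, k=1)): [5, 6, 8, 1, 2, 0, 7, 4, 3]
After 6 (swap(6, 4)): [5, 6, 8, 1, 7, 0, 2, 4, 3]
After 7 (reverse(0, 2)): [8, 6, 5, 1, 7, 0, 2, 4, 3]
After 8 (swap(7, 3)): [8, 6, 5, 4, 7, 0, 2, 1, 3]
After 9 (swap(5, 0)): [0, 6, 5, 4, 7, 8, 2, 1, 3]
After 10 (swap(0, 5)): [8, 6, 5, 4, 7, 0, 2, 1, 3]
After 11 (swap(1, 6)): [8, 2, 5, 4, 7, 0, 6, 1, 3]
After 12 (rotate_left(3, 5, k=1)): [8, 2, 5, 7, 0, 4, 6, 1, 3]
After 13 (reverse(4, 8)): [8, 2, 5, 7, 3, 1, 6, 4, 0]

Answer: 2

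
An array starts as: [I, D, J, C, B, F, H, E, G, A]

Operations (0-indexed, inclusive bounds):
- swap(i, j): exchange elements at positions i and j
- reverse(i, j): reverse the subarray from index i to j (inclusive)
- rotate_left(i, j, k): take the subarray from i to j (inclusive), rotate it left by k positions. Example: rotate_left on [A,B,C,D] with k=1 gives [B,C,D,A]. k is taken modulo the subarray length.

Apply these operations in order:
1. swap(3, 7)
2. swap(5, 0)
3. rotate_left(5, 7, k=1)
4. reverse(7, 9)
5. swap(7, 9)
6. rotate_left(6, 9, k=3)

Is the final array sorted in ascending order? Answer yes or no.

After 1 (swap(3, 7)): [I, D, J, E, B, F, H, C, G, A]
After 2 (swap(5, 0)): [F, D, J, E, B, I, H, C, G, A]
After 3 (rotate_left(5, 7, k=1)): [F, D, J, E, B, H, C, I, G, A]
After 4 (reverse(7, 9)): [F, D, J, E, B, H, C, A, G, I]
After 5 (swap(7, 9)): [F, D, J, E, B, H, C, I, G, A]
After 6 (rotate_left(6, 9, k=3)): [F, D, J, E, B, H, A, C, I, G]

Answer: no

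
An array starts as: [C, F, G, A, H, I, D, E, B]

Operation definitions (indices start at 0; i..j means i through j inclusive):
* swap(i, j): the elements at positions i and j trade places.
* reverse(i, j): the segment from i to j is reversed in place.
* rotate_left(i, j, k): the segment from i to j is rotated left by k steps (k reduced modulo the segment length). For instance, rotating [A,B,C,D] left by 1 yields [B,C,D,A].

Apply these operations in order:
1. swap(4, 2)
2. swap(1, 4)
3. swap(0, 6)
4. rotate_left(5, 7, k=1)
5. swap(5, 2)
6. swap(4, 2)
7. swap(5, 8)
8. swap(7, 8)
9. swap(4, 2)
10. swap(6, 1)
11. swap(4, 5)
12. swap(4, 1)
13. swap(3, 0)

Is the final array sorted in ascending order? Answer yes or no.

Answer: yes

Derivation:
After 1 (swap(4, 2)): [C, F, H, A, G, I, D, E, B]
After 2 (swap(1, 4)): [C, G, H, A, F, I, D, E, B]
After 3 (swap(0, 6)): [D, G, H, A, F, I, C, E, B]
After 4 (rotate_left(5, 7, k=1)): [D, G, H, A, F, C, E, I, B]
After 5 (swap(5, 2)): [D, G, C, A, F, H, E, I, B]
After 6 (swap(4, 2)): [D, G, F, A, C, H, E, I, B]
After 7 (swap(5, 8)): [D, G, F, A, C, B, E, I, H]
After 8 (swap(7, 8)): [D, G, F, A, C, B, E, H, I]
After 9 (swap(4, 2)): [D, G, C, A, F, B, E, H, I]
After 10 (swap(6, 1)): [D, E, C, A, F, B, G, H, I]
After 11 (swap(4, 5)): [D, E, C, A, B, F, G, H, I]
After 12 (swap(4, 1)): [D, B, C, A, E, F, G, H, I]
After 13 (swap(3, 0)): [A, B, C, D, E, F, G, H, I]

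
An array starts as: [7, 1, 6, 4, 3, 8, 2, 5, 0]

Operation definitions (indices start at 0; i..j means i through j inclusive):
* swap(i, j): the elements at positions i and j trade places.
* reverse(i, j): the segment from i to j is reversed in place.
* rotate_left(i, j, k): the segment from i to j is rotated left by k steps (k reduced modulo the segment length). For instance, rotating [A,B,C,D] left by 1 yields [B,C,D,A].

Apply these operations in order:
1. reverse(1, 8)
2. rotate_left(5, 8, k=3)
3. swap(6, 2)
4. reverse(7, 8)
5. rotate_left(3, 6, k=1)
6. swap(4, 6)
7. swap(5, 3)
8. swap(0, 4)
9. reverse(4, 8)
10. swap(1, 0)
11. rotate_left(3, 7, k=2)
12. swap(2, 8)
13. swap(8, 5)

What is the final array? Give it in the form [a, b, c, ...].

After 1 (reverse(1, 8)): [7, 0, 5, 2, 8, 3, 4, 6, 1]
After 2 (rotate_left(5, 8, k=3)): [7, 0, 5, 2, 8, 1, 3, 4, 6]
After 3 (swap(6, 2)): [7, 0, 3, 2, 8, 1, 5, 4, 6]
After 4 (reverse(7, 8)): [7, 0, 3, 2, 8, 1, 5, 6, 4]
After 5 (rotate_left(3, 6, k=1)): [7, 0, 3, 8, 1, 5, 2, 6, 4]
After 6 (swap(4, 6)): [7, 0, 3, 8, 2, 5, 1, 6, 4]
After 7 (swap(5, 3)): [7, 0, 3, 5, 2, 8, 1, 6, 4]
After 8 (swap(0, 4)): [2, 0, 3, 5, 7, 8, 1, 6, 4]
After 9 (reverse(4, 8)): [2, 0, 3, 5, 4, 6, 1, 8, 7]
After 10 (swap(1, 0)): [0, 2, 3, 5, 4, 6, 1, 8, 7]
After 11 (rotate_left(3, 7, k=2)): [0, 2, 3, 6, 1, 8, 5, 4, 7]
After 12 (swap(2, 8)): [0, 2, 7, 6, 1, 8, 5, 4, 3]
After 13 (swap(8, 5)): [0, 2, 7, 6, 1, 3, 5, 4, 8]

Answer: [0, 2, 7, 6, 1, 3, 5, 4, 8]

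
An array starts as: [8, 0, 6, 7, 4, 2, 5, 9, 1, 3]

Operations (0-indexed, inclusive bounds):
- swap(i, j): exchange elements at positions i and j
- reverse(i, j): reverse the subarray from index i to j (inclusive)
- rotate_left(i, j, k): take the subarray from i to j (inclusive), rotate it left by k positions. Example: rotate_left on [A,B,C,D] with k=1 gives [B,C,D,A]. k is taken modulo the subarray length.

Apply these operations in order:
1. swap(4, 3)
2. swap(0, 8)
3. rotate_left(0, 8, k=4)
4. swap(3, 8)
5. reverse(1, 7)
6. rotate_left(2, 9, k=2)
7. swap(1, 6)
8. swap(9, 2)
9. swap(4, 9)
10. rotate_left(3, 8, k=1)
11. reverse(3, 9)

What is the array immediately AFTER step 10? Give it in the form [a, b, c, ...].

Answer: [7, 9, 1, 8, 2, 6, 3, 0, 4, 5]

Derivation:
After 1 (swap(4, 3)): [8, 0, 6, 4, 7, 2, 5, 9, 1, 3]
After 2 (swap(0, 8)): [1, 0, 6, 4, 7, 2, 5, 9, 8, 3]
After 3 (rotate_left(0, 8, k=4)): [7, 2, 5, 9, 8, 1, 0, 6, 4, 3]
After 4 (swap(3, 8)): [7, 2, 5, 4, 8, 1, 0, 6, 9, 3]
After 5 (reverse(1, 7)): [7, 6, 0, 1, 8, 4, 5, 2, 9, 3]
After 6 (rotate_left(2, 9, k=2)): [7, 6, 8, 4, 5, 2, 9, 3, 0, 1]
After 7 (swap(1, 6)): [7, 9, 8, 4, 5, 2, 6, 3, 0, 1]
After 8 (swap(9, 2)): [7, 9, 1, 4, 5, 2, 6, 3, 0, 8]
After 9 (swap(4, 9)): [7, 9, 1, 4, 8, 2, 6, 3, 0, 5]
After 10 (rotate_left(3, 8, k=1)): [7, 9, 1, 8, 2, 6, 3, 0, 4, 5]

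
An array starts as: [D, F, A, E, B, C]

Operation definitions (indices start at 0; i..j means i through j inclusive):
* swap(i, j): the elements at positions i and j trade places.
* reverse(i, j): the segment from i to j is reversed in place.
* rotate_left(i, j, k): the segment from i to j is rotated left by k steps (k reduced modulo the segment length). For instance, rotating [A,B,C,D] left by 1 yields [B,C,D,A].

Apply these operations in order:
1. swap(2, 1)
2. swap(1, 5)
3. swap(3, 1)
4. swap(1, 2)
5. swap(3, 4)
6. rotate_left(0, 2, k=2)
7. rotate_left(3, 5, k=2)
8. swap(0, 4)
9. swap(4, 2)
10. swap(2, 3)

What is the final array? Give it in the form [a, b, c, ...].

After 1 (swap(2, 1)): [D, A, F, E, B, C]
After 2 (swap(1, 5)): [D, C, F, E, B, A]
After 3 (swap(3, 1)): [D, E, F, C, B, A]
After 4 (swap(1, 2)): [D, F, E, C, B, A]
After 5 (swap(3, 4)): [D, F, E, B, C, A]
After 6 (rotate_left(0, 2, k=2)): [E, D, F, B, C, A]
After 7 (rotate_left(3, 5, k=2)): [E, D, F, A, B, C]
After 8 (swap(0, 4)): [B, D, F, A, E, C]
After 9 (swap(4, 2)): [B, D, E, A, F, C]
After 10 (swap(2, 3)): [B, D, A, E, F, C]

Answer: [B, D, A, E, F, C]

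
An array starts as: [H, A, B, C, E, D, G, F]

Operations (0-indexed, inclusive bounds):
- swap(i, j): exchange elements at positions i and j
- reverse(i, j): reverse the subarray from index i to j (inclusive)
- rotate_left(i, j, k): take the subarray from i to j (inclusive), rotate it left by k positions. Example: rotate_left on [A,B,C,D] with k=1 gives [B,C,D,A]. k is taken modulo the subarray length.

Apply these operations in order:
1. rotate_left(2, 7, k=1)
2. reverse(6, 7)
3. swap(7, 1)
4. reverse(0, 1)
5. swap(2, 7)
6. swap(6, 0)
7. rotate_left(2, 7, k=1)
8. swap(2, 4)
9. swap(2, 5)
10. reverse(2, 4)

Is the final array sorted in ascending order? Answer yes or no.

After 1 (rotate_left(2, 7, k=1)): [H, A, C, E, D, G, F, B]
After 2 (reverse(6, 7)): [H, A, C, E, D, G, B, F]
After 3 (swap(7, 1)): [H, F, C, E, D, G, B, A]
After 4 (reverse(0, 1)): [F, H, C, E, D, G, B, A]
After 5 (swap(2, 7)): [F, H, A, E, D, G, B, C]
After 6 (swap(6, 0)): [B, H, A, E, D, G, F, C]
After 7 (rotate_left(2, 7, k=1)): [B, H, E, D, G, F, C, A]
After 8 (swap(2, 4)): [B, H, G, D, E, F, C, A]
After 9 (swap(2, 5)): [B, H, F, D, E, G, C, A]
After 10 (reverse(2, 4)): [B, H, E, D, F, G, C, A]

Answer: no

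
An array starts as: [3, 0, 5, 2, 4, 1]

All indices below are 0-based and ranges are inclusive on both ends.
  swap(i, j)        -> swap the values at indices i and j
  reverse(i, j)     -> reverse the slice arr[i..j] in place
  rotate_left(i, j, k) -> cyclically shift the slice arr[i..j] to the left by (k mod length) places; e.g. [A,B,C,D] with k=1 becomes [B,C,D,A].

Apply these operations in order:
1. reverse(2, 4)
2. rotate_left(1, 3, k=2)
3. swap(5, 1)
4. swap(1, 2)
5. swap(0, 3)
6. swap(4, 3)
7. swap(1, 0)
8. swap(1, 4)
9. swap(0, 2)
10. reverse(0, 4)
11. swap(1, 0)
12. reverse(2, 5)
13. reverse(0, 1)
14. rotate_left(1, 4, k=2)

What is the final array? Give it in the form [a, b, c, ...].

Answer: [4, 1, 3, 5, 2, 0]

Derivation:
After 1 (reverse(2, 4)): [3, 0, 4, 2, 5, 1]
After 2 (rotate_left(1, 3, k=2)): [3, 2, 0, 4, 5, 1]
After 3 (swap(5, 1)): [3, 1, 0, 4, 5, 2]
After 4 (swap(1, 2)): [3, 0, 1, 4, 5, 2]
After 5 (swap(0, 3)): [4, 0, 1, 3, 5, 2]
After 6 (swap(4, 3)): [4, 0, 1, 5, 3, 2]
After 7 (swap(1, 0)): [0, 4, 1, 5, 3, 2]
After 8 (swap(1, 4)): [0, 3, 1, 5, 4, 2]
After 9 (swap(0, 2)): [1, 3, 0, 5, 4, 2]
After 10 (reverse(0, 4)): [4, 5, 0, 3, 1, 2]
After 11 (swap(1, 0)): [5, 4, 0, 3, 1, 2]
After 12 (reverse(2, 5)): [5, 4, 2, 1, 3, 0]
After 13 (reverse(0, 1)): [4, 5, 2, 1, 3, 0]
After 14 (rotate_left(1, 4, k=2)): [4, 1, 3, 5, 2, 0]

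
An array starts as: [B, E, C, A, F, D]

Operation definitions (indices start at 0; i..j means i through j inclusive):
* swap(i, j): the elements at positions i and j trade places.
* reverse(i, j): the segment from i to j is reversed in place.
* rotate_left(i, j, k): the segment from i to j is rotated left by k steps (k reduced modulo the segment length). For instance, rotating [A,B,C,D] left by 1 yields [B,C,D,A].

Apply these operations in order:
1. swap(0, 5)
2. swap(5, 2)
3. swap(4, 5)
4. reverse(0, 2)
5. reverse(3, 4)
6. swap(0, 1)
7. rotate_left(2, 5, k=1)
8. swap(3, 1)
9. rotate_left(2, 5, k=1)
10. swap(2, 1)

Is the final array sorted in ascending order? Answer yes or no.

After 1 (swap(0, 5)): [D, E, C, A, F, B]
After 2 (swap(5, 2)): [D, E, B, A, F, C]
After 3 (swap(4, 5)): [D, E, B, A, C, F]
After 4 (reverse(0, 2)): [B, E, D, A, C, F]
After 5 (reverse(3, 4)): [B, E, D, C, A, F]
After 6 (swap(0, 1)): [E, B, D, C, A, F]
After 7 (rotate_left(2, 5, k=1)): [E, B, C, A, F, D]
After 8 (swap(3, 1)): [E, A, C, B, F, D]
After 9 (rotate_left(2, 5, k=1)): [E, A, B, F, D, C]
After 10 (swap(2, 1)): [E, B, A, F, D, C]

Answer: no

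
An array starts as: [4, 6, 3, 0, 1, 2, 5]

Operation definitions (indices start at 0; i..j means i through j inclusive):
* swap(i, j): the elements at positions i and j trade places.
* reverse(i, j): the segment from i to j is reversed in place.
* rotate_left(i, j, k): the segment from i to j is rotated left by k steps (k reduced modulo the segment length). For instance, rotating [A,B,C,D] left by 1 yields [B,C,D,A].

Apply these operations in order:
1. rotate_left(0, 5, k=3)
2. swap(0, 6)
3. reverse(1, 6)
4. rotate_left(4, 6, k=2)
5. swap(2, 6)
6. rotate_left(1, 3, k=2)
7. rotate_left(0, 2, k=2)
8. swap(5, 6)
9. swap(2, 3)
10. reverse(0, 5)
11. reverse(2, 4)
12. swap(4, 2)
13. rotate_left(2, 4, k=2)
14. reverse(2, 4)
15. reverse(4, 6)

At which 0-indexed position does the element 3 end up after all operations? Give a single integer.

After 1 (rotate_left(0, 5, k=3)): [0, 1, 2, 4, 6, 3, 5]
After 2 (swap(0, 6)): [5, 1, 2, 4, 6, 3, 0]
After 3 (reverse(1, 6)): [5, 0, 3, 6, 4, 2, 1]
After 4 (rotate_left(4, 6, k=2)): [5, 0, 3, 6, 1, 4, 2]
After 5 (swap(2, 6)): [5, 0, 2, 6, 1, 4, 3]
After 6 (rotate_left(1, 3, k=2)): [5, 6, 0, 2, 1, 4, 3]
After 7 (rotate_left(0, 2, k=2)): [0, 5, 6, 2, 1, 4, 3]
After 8 (swap(5, 6)): [0, 5, 6, 2, 1, 3, 4]
After 9 (swap(2, 3)): [0, 5, 2, 6, 1, 3, 4]
After 10 (reverse(0, 5)): [3, 1, 6, 2, 5, 0, 4]
After 11 (reverse(2, 4)): [3, 1, 5, 2, 6, 0, 4]
After 12 (swap(4, 2)): [3, 1, 6, 2, 5, 0, 4]
After 13 (rotate_left(2, 4, k=2)): [3, 1, 5, 6, 2, 0, 4]
After 14 (reverse(2, 4)): [3, 1, 2, 6, 5, 0, 4]
After 15 (reverse(4, 6)): [3, 1, 2, 6, 4, 0, 5]

Answer: 0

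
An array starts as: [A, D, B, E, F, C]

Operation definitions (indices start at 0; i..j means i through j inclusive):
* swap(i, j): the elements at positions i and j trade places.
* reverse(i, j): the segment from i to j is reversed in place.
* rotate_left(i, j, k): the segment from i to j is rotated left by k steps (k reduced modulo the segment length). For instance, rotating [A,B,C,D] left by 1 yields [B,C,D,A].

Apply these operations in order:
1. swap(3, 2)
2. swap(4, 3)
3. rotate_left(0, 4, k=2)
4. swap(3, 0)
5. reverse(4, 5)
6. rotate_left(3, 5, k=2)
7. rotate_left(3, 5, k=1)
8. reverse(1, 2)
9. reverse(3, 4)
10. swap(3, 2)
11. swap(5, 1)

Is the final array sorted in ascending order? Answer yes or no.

Answer: no

Derivation:
After 1 (swap(3, 2)): [A, D, E, B, F, C]
After 2 (swap(4, 3)): [A, D, E, F, B, C]
After 3 (rotate_left(0, 4, k=2)): [E, F, B, A, D, C]
After 4 (swap(3, 0)): [A, F, B, E, D, C]
After 5 (reverse(4, 5)): [A, F, B, E, C, D]
After 6 (rotate_left(3, 5, k=2)): [A, F, B, D, E, C]
After 7 (rotate_left(3, 5, k=1)): [A, F, B, E, C, D]
After 8 (reverse(1, 2)): [A, B, F, E, C, D]
After 9 (reverse(3, 4)): [A, B, F, C, E, D]
After 10 (swap(3, 2)): [A, B, C, F, E, D]
After 11 (swap(5, 1)): [A, D, C, F, E, B]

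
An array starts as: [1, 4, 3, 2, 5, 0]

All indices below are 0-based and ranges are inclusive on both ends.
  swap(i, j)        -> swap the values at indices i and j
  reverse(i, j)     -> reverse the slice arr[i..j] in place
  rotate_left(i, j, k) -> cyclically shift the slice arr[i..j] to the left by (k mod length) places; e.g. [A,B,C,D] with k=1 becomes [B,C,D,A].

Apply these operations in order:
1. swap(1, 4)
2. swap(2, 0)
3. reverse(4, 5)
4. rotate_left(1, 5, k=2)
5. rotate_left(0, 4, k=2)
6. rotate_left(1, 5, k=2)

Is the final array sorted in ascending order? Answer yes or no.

Answer: no

Derivation:
After 1 (swap(1, 4)): [1, 5, 3, 2, 4, 0]
After 2 (swap(2, 0)): [3, 5, 1, 2, 4, 0]
After 3 (reverse(4, 5)): [3, 5, 1, 2, 0, 4]
After 4 (rotate_left(1, 5, k=2)): [3, 2, 0, 4, 5, 1]
After 5 (rotate_left(0, 4, k=2)): [0, 4, 5, 3, 2, 1]
After 6 (rotate_left(1, 5, k=2)): [0, 3, 2, 1, 4, 5]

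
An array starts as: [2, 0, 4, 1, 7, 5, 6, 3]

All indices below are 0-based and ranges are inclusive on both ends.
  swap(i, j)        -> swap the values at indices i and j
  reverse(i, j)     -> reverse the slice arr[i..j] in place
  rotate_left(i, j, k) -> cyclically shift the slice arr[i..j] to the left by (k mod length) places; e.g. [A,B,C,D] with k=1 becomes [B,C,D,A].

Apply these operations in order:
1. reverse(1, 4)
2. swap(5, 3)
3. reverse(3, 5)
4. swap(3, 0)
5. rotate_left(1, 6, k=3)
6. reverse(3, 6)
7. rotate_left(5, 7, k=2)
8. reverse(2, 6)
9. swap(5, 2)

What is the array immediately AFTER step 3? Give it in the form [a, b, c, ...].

Answer: [2, 7, 1, 4, 0, 5, 6, 3]

Derivation:
After 1 (reverse(1, 4)): [2, 7, 1, 4, 0, 5, 6, 3]
After 2 (swap(5, 3)): [2, 7, 1, 5, 0, 4, 6, 3]
After 3 (reverse(3, 5)): [2, 7, 1, 4, 0, 5, 6, 3]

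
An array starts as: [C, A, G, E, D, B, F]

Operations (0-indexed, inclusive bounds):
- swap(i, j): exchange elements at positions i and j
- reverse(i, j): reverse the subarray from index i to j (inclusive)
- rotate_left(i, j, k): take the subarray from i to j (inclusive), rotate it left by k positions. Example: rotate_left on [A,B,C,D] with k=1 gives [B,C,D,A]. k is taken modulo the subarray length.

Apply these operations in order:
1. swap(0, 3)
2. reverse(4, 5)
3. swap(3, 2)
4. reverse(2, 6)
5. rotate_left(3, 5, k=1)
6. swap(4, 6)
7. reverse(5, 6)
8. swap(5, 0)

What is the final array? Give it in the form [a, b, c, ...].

After 1 (swap(0, 3)): [E, A, G, C, D, B, F]
After 2 (reverse(4, 5)): [E, A, G, C, B, D, F]
After 3 (swap(3, 2)): [E, A, C, G, B, D, F]
After 4 (reverse(2, 6)): [E, A, F, D, B, G, C]
After 5 (rotate_left(3, 5, k=1)): [E, A, F, B, G, D, C]
After 6 (swap(4, 6)): [E, A, F, B, C, D, G]
After 7 (reverse(5, 6)): [E, A, F, B, C, G, D]
After 8 (swap(5, 0)): [G, A, F, B, C, E, D]

Answer: [G, A, F, B, C, E, D]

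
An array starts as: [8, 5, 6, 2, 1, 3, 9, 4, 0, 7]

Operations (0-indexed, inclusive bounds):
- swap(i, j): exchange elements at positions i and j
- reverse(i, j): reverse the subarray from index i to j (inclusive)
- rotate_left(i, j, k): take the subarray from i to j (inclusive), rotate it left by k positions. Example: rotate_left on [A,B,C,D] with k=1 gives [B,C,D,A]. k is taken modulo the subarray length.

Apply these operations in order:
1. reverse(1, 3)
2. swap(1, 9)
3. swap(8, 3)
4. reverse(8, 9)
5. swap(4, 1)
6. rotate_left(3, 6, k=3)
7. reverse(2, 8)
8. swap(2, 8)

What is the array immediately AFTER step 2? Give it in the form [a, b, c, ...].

Answer: [8, 7, 6, 5, 1, 3, 9, 4, 0, 2]

Derivation:
After 1 (reverse(1, 3)): [8, 2, 6, 5, 1, 3, 9, 4, 0, 7]
After 2 (swap(1, 9)): [8, 7, 6, 5, 1, 3, 9, 4, 0, 2]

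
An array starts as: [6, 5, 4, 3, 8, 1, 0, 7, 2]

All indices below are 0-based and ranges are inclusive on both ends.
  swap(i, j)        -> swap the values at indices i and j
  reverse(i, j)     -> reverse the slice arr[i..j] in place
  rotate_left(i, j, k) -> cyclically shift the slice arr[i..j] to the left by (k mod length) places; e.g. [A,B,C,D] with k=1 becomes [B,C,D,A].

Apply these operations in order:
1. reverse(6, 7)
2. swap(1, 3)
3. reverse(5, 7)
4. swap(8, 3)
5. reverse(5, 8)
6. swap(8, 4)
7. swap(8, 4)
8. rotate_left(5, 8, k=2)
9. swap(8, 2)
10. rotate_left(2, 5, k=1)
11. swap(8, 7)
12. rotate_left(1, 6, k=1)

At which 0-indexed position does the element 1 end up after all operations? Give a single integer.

After 1 (reverse(6, 7)): [6, 5, 4, 3, 8, 1, 7, 0, 2]
After 2 (swap(1, 3)): [6, 3, 4, 5, 8, 1, 7, 0, 2]
After 3 (reverse(5, 7)): [6, 3, 4, 5, 8, 0, 7, 1, 2]
After 4 (swap(8, 3)): [6, 3, 4, 2, 8, 0, 7, 1, 5]
After 5 (reverse(5, 8)): [6, 3, 4, 2, 8, 5, 1, 7, 0]
After 6 (swap(8, 4)): [6, 3, 4, 2, 0, 5, 1, 7, 8]
After 7 (swap(8, 4)): [6, 3, 4, 2, 8, 5, 1, 7, 0]
After 8 (rotate_left(5, 8, k=2)): [6, 3, 4, 2, 8, 7, 0, 5, 1]
After 9 (swap(8, 2)): [6, 3, 1, 2, 8, 7, 0, 5, 4]
After 10 (rotate_left(2, 5, k=1)): [6, 3, 2, 8, 7, 1, 0, 5, 4]
After 11 (swap(8, 7)): [6, 3, 2, 8, 7, 1, 0, 4, 5]
After 12 (rotate_left(1, 6, k=1)): [6, 2, 8, 7, 1, 0, 3, 4, 5]

Answer: 4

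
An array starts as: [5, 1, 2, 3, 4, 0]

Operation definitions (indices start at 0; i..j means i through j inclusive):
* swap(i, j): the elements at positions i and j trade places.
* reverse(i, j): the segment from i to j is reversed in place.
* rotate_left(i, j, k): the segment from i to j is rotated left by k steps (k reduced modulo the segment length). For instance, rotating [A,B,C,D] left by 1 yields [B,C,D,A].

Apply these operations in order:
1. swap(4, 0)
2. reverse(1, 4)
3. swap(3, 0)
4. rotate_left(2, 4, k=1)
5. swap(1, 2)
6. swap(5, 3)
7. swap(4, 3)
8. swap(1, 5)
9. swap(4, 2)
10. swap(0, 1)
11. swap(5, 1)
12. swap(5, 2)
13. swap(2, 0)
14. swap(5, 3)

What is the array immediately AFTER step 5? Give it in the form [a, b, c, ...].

After 1 (swap(4, 0)): [4, 1, 2, 3, 5, 0]
After 2 (reverse(1, 4)): [4, 5, 3, 2, 1, 0]
After 3 (swap(3, 0)): [2, 5, 3, 4, 1, 0]
After 4 (rotate_left(2, 4, k=1)): [2, 5, 4, 1, 3, 0]
After 5 (swap(1, 2)): [2, 4, 5, 1, 3, 0]

Answer: [2, 4, 5, 1, 3, 0]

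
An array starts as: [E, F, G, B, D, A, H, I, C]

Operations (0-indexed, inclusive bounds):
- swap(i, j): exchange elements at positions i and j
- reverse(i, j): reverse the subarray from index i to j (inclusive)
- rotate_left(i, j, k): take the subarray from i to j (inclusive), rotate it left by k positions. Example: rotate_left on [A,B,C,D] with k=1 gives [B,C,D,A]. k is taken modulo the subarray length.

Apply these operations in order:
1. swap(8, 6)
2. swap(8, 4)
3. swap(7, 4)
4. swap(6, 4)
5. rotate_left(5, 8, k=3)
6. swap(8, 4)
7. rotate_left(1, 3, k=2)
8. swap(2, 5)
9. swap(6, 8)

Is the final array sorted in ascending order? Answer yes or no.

After 1 (swap(8, 6)): [E, F, G, B, D, A, C, I, H]
After 2 (swap(8, 4)): [E, F, G, B, H, A, C, I, D]
After 3 (swap(7, 4)): [E, F, G, B, I, A, C, H, D]
After 4 (swap(6, 4)): [E, F, G, B, C, A, I, H, D]
After 5 (rotate_left(5, 8, k=3)): [E, F, G, B, C, D, A, I, H]
After 6 (swap(8, 4)): [E, F, G, B, H, D, A, I, C]
After 7 (rotate_left(1, 3, k=2)): [E, B, F, G, H, D, A, I, C]
After 8 (swap(2, 5)): [E, B, D, G, H, F, A, I, C]
After 9 (swap(6, 8)): [E, B, D, G, H, F, C, I, A]

Answer: no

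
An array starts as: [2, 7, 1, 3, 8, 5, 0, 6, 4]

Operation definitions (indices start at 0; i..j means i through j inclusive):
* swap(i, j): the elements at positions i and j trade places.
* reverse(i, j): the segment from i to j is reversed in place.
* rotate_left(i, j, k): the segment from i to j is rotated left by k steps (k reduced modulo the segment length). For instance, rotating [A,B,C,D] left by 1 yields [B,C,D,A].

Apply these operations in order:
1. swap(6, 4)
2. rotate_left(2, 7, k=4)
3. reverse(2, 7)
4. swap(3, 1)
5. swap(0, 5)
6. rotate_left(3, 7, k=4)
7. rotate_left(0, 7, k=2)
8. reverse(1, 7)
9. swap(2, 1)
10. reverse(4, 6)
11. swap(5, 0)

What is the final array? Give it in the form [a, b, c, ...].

After 1 (swap(6, 4)): [2, 7, 1, 3, 0, 5, 8, 6, 4]
After 2 (rotate_left(2, 7, k=4)): [2, 7, 8, 6, 1, 3, 0, 5, 4]
After 3 (reverse(2, 7)): [2, 7, 5, 0, 3, 1, 6, 8, 4]
After 4 (swap(3, 1)): [2, 0, 5, 7, 3, 1, 6, 8, 4]
After 5 (swap(0, 5)): [1, 0, 5, 7, 3, 2, 6, 8, 4]
After 6 (rotate_left(3, 7, k=4)): [1, 0, 5, 8, 7, 3, 2, 6, 4]
After 7 (rotate_left(0, 7, k=2)): [5, 8, 7, 3, 2, 6, 1, 0, 4]
After 8 (reverse(1, 7)): [5, 0, 1, 6, 2, 3, 7, 8, 4]
After 9 (swap(2, 1)): [5, 1, 0, 6, 2, 3, 7, 8, 4]
After 10 (reverse(4, 6)): [5, 1, 0, 6, 7, 3, 2, 8, 4]
After 11 (swap(5, 0)): [3, 1, 0, 6, 7, 5, 2, 8, 4]

Answer: [3, 1, 0, 6, 7, 5, 2, 8, 4]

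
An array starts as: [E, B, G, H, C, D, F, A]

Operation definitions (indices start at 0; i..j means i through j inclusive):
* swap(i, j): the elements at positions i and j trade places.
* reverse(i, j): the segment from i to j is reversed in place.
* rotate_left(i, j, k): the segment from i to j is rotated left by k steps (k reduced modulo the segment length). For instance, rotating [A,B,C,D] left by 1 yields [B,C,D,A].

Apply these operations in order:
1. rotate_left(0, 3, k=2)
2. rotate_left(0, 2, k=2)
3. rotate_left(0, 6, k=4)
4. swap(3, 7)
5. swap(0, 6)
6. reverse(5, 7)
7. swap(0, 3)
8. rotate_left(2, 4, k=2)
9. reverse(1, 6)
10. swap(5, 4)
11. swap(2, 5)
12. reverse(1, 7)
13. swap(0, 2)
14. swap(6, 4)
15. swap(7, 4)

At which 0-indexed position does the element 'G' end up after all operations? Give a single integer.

After 1 (rotate_left(0, 3, k=2)): [G, H, E, B, C, D, F, A]
After 2 (rotate_left(0, 2, k=2)): [E, G, H, B, C, D, F, A]
After 3 (rotate_left(0, 6, k=4)): [C, D, F, E, G, H, B, A]
After 4 (swap(3, 7)): [C, D, F, A, G, H, B, E]
After 5 (swap(0, 6)): [B, D, F, A, G, H, C, E]
After 6 (reverse(5, 7)): [B, D, F, A, G, E, C, H]
After 7 (swap(0, 3)): [A, D, F, B, G, E, C, H]
After 8 (rotate_left(2, 4, k=2)): [A, D, G, F, B, E, C, H]
After 9 (reverse(1, 6)): [A, C, E, B, F, G, D, H]
After 10 (swap(5, 4)): [A, C, E, B, G, F, D, H]
After 11 (swap(2, 5)): [A, C, F, B, G, E, D, H]
After 12 (reverse(1, 7)): [A, H, D, E, G, B, F, C]
After 13 (swap(0, 2)): [D, H, A, E, G, B, F, C]
After 14 (swap(6, 4)): [D, H, A, E, F, B, G, C]
After 15 (swap(7, 4)): [D, H, A, E, C, B, G, F]

Answer: 6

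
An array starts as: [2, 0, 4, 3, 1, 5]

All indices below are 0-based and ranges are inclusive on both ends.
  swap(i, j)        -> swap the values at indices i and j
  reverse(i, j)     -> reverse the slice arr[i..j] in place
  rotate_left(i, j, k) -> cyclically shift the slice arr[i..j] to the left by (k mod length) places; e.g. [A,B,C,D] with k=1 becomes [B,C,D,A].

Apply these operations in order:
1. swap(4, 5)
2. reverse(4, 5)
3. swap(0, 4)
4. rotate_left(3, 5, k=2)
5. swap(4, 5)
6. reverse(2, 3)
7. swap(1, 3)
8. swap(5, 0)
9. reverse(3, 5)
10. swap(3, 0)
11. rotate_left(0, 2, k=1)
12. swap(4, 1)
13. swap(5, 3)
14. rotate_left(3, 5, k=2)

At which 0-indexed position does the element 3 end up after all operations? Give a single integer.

After 1 (swap(4, 5)): [2, 0, 4, 3, 5, 1]
After 2 (reverse(4, 5)): [2, 0, 4, 3, 1, 5]
After 3 (swap(0, 4)): [1, 0, 4, 3, 2, 5]
After 4 (rotate_left(3, 5, k=2)): [1, 0, 4, 5, 3, 2]
After 5 (swap(4, 5)): [1, 0, 4, 5, 2, 3]
After 6 (reverse(2, 3)): [1, 0, 5, 4, 2, 3]
After 7 (swap(1, 3)): [1, 4, 5, 0, 2, 3]
After 8 (swap(5, 0)): [3, 4, 5, 0, 2, 1]
After 9 (reverse(3, 5)): [3, 4, 5, 1, 2, 0]
After 10 (swap(3, 0)): [1, 4, 5, 3, 2, 0]
After 11 (rotate_left(0, 2, k=1)): [4, 5, 1, 3, 2, 0]
After 12 (swap(4, 1)): [4, 2, 1, 3, 5, 0]
After 13 (swap(5, 3)): [4, 2, 1, 0, 5, 3]
After 14 (rotate_left(3, 5, k=2)): [4, 2, 1, 3, 0, 5]

Answer: 3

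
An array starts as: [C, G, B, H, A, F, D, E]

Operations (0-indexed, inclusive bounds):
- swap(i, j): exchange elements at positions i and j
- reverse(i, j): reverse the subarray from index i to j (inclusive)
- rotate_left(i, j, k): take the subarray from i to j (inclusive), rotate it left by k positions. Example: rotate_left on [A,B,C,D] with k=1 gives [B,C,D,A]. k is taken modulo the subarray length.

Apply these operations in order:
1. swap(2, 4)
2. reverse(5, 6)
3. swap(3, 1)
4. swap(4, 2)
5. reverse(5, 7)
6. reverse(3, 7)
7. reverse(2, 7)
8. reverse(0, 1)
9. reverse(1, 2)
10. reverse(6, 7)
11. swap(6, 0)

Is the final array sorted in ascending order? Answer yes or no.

Answer: no

Derivation:
After 1 (swap(2, 4)): [C, G, A, H, B, F, D, E]
After 2 (reverse(5, 6)): [C, G, A, H, B, D, F, E]
After 3 (swap(3, 1)): [C, H, A, G, B, D, F, E]
After 4 (swap(4, 2)): [C, H, B, G, A, D, F, E]
After 5 (reverse(5, 7)): [C, H, B, G, A, E, F, D]
After 6 (reverse(3, 7)): [C, H, B, D, F, E, A, G]
After 7 (reverse(2, 7)): [C, H, G, A, E, F, D, B]
After 8 (reverse(0, 1)): [H, C, G, A, E, F, D, B]
After 9 (reverse(1, 2)): [H, G, C, A, E, F, D, B]
After 10 (reverse(6, 7)): [H, G, C, A, E, F, B, D]
After 11 (swap(6, 0)): [B, G, C, A, E, F, H, D]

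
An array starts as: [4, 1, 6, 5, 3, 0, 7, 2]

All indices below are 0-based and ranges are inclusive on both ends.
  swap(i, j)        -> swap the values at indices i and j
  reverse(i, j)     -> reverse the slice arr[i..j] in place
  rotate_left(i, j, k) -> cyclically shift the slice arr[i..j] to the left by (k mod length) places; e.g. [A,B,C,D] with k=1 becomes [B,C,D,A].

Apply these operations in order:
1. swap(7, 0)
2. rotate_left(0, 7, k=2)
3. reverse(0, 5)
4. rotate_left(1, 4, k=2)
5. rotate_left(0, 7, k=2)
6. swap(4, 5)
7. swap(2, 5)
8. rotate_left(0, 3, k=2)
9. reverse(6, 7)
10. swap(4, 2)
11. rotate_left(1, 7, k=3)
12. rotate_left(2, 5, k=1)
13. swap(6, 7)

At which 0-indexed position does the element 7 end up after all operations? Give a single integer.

Answer: 6

Derivation:
After 1 (swap(7, 0)): [2, 1, 6, 5, 3, 0, 7, 4]
After 2 (rotate_left(0, 7, k=2)): [6, 5, 3, 0, 7, 4, 2, 1]
After 3 (reverse(0, 5)): [4, 7, 0, 3, 5, 6, 2, 1]
After 4 (rotate_left(1, 4, k=2)): [4, 3, 5, 7, 0, 6, 2, 1]
After 5 (rotate_left(0, 7, k=2)): [5, 7, 0, 6, 2, 1, 4, 3]
After 6 (swap(4, 5)): [5, 7, 0, 6, 1, 2, 4, 3]
After 7 (swap(2, 5)): [5, 7, 2, 6, 1, 0, 4, 3]
After 8 (rotate_left(0, 3, k=2)): [2, 6, 5, 7, 1, 0, 4, 3]
After 9 (reverse(6, 7)): [2, 6, 5, 7, 1, 0, 3, 4]
After 10 (swap(4, 2)): [2, 6, 1, 7, 5, 0, 3, 4]
After 11 (rotate_left(1, 7, k=3)): [2, 5, 0, 3, 4, 6, 1, 7]
After 12 (rotate_left(2, 5, k=1)): [2, 5, 3, 4, 6, 0, 1, 7]
After 13 (swap(6, 7)): [2, 5, 3, 4, 6, 0, 7, 1]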